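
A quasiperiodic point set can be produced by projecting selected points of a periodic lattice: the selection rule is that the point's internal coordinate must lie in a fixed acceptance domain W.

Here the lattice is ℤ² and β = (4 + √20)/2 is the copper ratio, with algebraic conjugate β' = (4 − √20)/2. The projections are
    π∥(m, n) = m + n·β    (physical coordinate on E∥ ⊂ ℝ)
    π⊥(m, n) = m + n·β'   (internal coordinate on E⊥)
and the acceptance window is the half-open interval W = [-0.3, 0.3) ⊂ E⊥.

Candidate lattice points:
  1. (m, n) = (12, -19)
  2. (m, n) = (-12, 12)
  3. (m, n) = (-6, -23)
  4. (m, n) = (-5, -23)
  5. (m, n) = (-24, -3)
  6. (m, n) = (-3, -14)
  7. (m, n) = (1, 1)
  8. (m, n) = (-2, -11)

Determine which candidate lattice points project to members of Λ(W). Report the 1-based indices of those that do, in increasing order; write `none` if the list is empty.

Compute β' = (4−√20)/2 = -0.236068, so π⊥(m,n) = m -0.236068·n.
[1] lift (12,-19): star map gives 16.485292; window check -0.3 ≤ 16.485292 < 0.3 is false → out
[2] lift (-12,12): star map gives -14.832816; window check -0.3 ≤ -14.832816 < 0.3 is false → out
[3] lift (-6,-23): star map gives -0.570437; window check -0.3 ≤ -0.570437 < 0.3 is false → out
[4] lift (-5,-23): star map gives 0.429563; window check -0.3 ≤ 0.429563 < 0.3 is false → out
[5] lift (-24,-3): star map gives -23.291796; window check -0.3 ≤ -23.291796 < 0.3 is false → out
[6] lift (-3,-14): star map gives 0.304952; window check -0.3 ≤ 0.304952 < 0.3 is false → out
[7] lift (1,1): star map gives 0.763932; window check -0.3 ≤ 0.763932 < 0.3 is false → out
[8] lift (-2,-11): star map gives 0.596748; window check -0.3 ≤ 0.596748 < 0.3 is false → out

none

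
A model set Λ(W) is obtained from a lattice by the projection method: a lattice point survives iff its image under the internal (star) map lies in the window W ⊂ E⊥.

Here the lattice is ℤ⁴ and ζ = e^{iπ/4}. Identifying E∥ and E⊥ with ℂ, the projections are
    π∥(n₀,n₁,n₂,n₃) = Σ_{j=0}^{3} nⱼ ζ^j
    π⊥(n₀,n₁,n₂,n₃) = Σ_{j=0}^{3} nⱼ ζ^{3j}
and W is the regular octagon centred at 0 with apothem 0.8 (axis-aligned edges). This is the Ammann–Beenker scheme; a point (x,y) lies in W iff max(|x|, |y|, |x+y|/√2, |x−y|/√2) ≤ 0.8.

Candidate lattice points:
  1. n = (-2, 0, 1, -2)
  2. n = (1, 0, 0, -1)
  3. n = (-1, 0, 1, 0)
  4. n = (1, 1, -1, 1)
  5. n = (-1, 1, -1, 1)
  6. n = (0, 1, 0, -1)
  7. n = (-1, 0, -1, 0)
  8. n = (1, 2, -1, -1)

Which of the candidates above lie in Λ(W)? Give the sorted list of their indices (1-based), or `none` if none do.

2

Internal map: ζ^{3j} for j=0..3 gives (1,0), (−√2/2,√2/2), (0,−1), (√2/2,√2/2).
#1 (-2, 0, 1, -2): internal (-3.4142, -2.4142); octagon support 4.1213 vs apothem 0.8 → ∉ W
#2 (1, 0, 0, -1): internal (0.2929, -0.7071); octagon support 0.7071 vs apothem 0.8 → ∈ W
#3 (-1, 0, 1, 0): internal (-1.0000, -1.0000); octagon support 1.4142 vs apothem 0.8 → ∉ W
#4 (1, 1, -1, 1): internal (1.0000, 2.4142); octagon support 2.4142 vs apothem 0.8 → ∉ W
#5 (-1, 1, -1, 1): internal (-1.0000, 2.4142); octagon support 2.4142 vs apothem 0.8 → ∉ W
#6 (0, 1, 0, -1): internal (-1.4142, 0.0000); octagon support 1.4142 vs apothem 0.8 → ∉ W
#7 (-1, 0, -1, 0): internal (-1.0000, 1.0000); octagon support 1.4142 vs apothem 0.8 → ∉ W
#8 (1, 2, -1, -1): internal (-1.1213, 1.7071); octagon support 2.0000 vs apothem 0.8 → ∉ W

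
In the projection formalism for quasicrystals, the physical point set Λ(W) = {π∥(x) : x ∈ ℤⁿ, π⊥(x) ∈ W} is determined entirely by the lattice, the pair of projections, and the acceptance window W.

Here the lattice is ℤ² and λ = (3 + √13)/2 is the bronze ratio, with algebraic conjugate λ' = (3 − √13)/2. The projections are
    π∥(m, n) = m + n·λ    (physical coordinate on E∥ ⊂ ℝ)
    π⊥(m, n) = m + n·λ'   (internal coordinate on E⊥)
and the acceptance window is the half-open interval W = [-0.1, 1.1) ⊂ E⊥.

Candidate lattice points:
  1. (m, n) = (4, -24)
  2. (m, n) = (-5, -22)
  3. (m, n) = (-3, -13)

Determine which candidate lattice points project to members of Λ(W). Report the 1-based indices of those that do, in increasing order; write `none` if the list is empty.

3

λ' = (3−√13)/2 ≈ -0.302776.
#1 (4,-24): internal coord 4 + (-24)·λ' = +11.266615; +11.266615 ∉ [-0.1, 1.1) → out
#2 (-5,-22): internal coord -5 + (-22)·λ' = +1.661064; +1.661064 ∉ [-0.1, 1.1) → out
#3 (-3,-13): internal coord -3 + (-13)·λ' = +0.936083; +0.936083 ∈ [-0.1, 1.1) → IN Λ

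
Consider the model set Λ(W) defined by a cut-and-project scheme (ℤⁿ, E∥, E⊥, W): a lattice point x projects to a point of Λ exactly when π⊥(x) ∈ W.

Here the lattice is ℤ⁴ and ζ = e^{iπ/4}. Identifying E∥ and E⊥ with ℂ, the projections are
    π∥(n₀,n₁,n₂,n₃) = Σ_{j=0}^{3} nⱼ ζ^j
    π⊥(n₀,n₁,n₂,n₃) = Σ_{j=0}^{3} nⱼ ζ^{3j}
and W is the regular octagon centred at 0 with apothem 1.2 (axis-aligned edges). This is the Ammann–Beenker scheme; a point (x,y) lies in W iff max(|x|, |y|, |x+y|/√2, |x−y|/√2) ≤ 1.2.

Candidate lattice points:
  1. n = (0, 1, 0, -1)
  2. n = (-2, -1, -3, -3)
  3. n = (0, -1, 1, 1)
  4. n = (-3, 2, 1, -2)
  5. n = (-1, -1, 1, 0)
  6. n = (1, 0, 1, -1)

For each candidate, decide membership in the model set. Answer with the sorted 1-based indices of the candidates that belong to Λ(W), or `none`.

none

π⊥(n) = n₀ + n₁ζ³ + n₂ζ⁶ + n₃ζ⁹ where ζ = e^{iπ/4}.
#1 (0, 1, 0, -1): internal (-1.4142, 0.0000); octagon support 1.4142 vs apothem 1.2 → ∉ W
#2 (-2, -1, -3, -3): internal (-3.4142, 0.1716); octagon support 3.4142 vs apothem 1.2 → ∉ W
#3 (0, -1, 1, 1): internal (1.4142, -1.0000); octagon support 1.7071 vs apothem 1.2 → ∉ W
#4 (-3, 2, 1, -2): internal (-5.8284, -1.0000); octagon support 5.8284 vs apothem 1.2 → ∉ W
#5 (-1, -1, 1, 0): internal (-0.2929, -1.7071); octagon support 1.7071 vs apothem 1.2 → ∉ W
#6 (1, 0, 1, -1): internal (0.2929, -1.7071); octagon support 1.7071 vs apothem 1.2 → ∉ W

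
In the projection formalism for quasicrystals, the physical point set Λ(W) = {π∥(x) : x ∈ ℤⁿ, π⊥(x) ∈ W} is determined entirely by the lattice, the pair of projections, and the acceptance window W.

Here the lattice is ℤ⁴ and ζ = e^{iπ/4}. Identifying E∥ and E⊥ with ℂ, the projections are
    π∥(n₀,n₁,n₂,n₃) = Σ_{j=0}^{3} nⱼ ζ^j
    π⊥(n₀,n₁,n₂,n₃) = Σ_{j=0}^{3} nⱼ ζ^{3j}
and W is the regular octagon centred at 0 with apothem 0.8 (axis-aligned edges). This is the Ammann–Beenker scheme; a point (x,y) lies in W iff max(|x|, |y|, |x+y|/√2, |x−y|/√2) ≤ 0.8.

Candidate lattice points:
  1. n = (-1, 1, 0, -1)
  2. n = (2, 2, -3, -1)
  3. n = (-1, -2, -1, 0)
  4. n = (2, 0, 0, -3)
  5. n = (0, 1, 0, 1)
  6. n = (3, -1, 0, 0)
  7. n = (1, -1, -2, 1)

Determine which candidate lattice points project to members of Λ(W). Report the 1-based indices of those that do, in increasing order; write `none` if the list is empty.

3

π⊥(n) = n₀ + n₁ζ³ + n₂ζ⁶ + n₃ζ⁹ where ζ = e^{iπ/4}.
#1 (-1, 1, 0, -1): internal (-2.414214, 0.000000); octagon support 2.414214 vs apothem 0.8 → ∉ W
#2 (2, 2, -3, -1): internal (-0.121320, 3.707107); octagon support 3.707107 vs apothem 0.8 → ∉ W
#3 (-1, -2, -1, 0): internal (0.414214, -0.414214); octagon support 0.585786 vs apothem 0.8 → ∈ W
#4 (2, 0, 0, -3): internal (-0.121320, -2.121320); octagon support 2.121320 vs apothem 0.8 → ∉ W
#5 (0, 1, 0, 1): internal (0.000000, 1.414214); octagon support 1.414214 vs apothem 0.8 → ∉ W
#6 (3, -1, 0, 0): internal (3.707107, -0.707107); octagon support 3.707107 vs apothem 0.8 → ∉ W
#7 (1, -1, -2, 1): internal (2.414214, 2.000000); octagon support 3.121320 vs apothem 0.8 → ∉ W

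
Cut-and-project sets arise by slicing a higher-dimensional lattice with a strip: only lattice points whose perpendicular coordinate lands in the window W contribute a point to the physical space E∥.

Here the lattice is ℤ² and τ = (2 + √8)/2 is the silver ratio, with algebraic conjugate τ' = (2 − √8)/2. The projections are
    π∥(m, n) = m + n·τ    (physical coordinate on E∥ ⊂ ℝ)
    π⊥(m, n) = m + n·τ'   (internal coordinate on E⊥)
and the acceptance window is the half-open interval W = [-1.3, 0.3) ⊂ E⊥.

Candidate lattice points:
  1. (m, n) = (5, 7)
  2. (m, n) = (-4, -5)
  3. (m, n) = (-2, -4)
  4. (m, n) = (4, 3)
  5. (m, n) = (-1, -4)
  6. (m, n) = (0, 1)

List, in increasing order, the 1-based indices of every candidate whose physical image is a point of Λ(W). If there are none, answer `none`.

3, 6

Compute τ' = (2−√8)/2 = -0.41421, so π⊥(m,n) = m -0.41421·n.
#1 (5,7): internal coord 5 + (7)·τ' = +2.10051; +2.10051 ∉ [-1.3, 0.3) → out
#2 (-4,-5): internal coord -4 + (-5)·τ' = -1.92893; -1.92893 ∉ [-1.3, 0.3) → out
#3 (-2,-4): internal coord -2 + (-4)·τ' = -0.34315; -0.34315 ∈ [-1.3, 0.3) → IN Λ
#4 (4,3): internal coord 4 + (3)·τ' = +2.75736; +2.75736 ∉ [-1.3, 0.3) → out
#5 (-1,-4): internal coord -1 + (-4)·τ' = +0.65685; +0.65685 ∉ [-1.3, 0.3) → out
#6 (0,1): internal coord 0 + (1)·τ' = -0.41421; -0.41421 ∈ [-1.3, 0.3) → IN Λ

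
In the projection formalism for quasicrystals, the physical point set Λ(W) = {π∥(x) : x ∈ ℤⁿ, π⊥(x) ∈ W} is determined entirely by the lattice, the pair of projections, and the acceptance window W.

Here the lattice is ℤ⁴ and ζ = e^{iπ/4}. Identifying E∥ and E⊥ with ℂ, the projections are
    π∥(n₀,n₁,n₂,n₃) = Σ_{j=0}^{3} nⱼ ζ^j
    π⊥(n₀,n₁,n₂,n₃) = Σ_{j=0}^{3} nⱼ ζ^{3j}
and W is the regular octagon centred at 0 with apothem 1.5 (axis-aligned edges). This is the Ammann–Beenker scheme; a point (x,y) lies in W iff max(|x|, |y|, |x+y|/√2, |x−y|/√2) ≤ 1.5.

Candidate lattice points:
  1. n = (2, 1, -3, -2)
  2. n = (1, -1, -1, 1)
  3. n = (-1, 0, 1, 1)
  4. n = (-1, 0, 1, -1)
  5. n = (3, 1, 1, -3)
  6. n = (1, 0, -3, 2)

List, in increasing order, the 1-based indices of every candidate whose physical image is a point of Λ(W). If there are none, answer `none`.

π⊥(n) = n₀ + n₁ζ³ + n₂ζ⁶ + n₃ζ⁹ where ζ = e^{iπ/4}.
#1 (2, 1, -3, -2): internal (-0.121320, 2.292893); octagon support 2.292893 vs apothem 1.5 → ∉ W
#2 (1, -1, -1, 1): internal (2.414214, 1.000000); octagon support 2.414214 vs apothem 1.5 → ∉ W
#3 (-1, 0, 1, 1): internal (-0.292893, -0.292893); octagon support 0.414214 vs apothem 1.5 → ∈ W
#4 (-1, 0, 1, -1): internal (-1.707107, -1.707107); octagon support 2.414214 vs apothem 1.5 → ∉ W
#5 (3, 1, 1, -3): internal (0.171573, -2.414214); octagon support 2.414214 vs apothem 1.5 → ∉ W
#6 (1, 0, -3, 2): internal (2.414214, 4.414214); octagon support 4.828427 vs apothem 1.5 → ∉ W

3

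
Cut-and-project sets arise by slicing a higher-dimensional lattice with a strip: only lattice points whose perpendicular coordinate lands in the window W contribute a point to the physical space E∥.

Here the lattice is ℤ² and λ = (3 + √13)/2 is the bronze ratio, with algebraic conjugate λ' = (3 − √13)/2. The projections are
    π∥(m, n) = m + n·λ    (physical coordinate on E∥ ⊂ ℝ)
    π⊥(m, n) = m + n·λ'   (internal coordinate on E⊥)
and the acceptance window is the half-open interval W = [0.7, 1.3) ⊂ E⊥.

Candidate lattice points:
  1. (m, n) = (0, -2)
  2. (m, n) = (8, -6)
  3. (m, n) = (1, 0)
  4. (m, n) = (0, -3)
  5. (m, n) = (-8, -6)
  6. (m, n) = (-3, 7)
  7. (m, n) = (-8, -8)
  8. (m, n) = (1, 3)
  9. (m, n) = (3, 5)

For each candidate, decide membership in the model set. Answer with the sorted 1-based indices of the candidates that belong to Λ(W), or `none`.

3, 4

λ' = (3−√13)/2 ≈ -0.302776.
candidate 1: (m,n)=(0,-2) → π∥ = 0-2·λ ≈ -6.605551, π⊥ = 0-2·λ' ≈ 0.605551 ∉ [0.7, 1.3) ⇒ out
candidate 2: (m,n)=(8,-6) → π∥ = 8-6·λ ≈ -11.816654, π⊥ = 8-6·λ' ≈ 9.816654 ∉ [0.7, 1.3) ⇒ out
candidate 3: (m,n)=(1,0) → π∥ = 1+0·λ ≈ 1.000000, π⊥ = 1+0·λ' ≈ 1.000000 ∈ [0.7, 1.3) ⇒ IN Λ
candidate 4: (m,n)=(0,-3) → π∥ = 0-3·λ ≈ -9.908327, π⊥ = 0-3·λ' ≈ 0.908327 ∈ [0.7, 1.3) ⇒ IN Λ
candidate 5: (m,n)=(-8,-6) → π∥ = -8-6·λ ≈ -27.816654, π⊥ = -8-6·λ' ≈ -6.183346 ∉ [0.7, 1.3) ⇒ out
candidate 6: (m,n)=(-3,7) → π∥ = -3+7·λ ≈ 20.119429, π⊥ = -3+7·λ' ≈ -5.119429 ∉ [0.7, 1.3) ⇒ out
candidate 7: (m,n)=(-8,-8) → π∥ = -8-8·λ ≈ -34.422205, π⊥ = -8-8·λ' ≈ -5.577795 ∉ [0.7, 1.3) ⇒ out
candidate 8: (m,n)=(1,3) → π∥ = 1+3·λ ≈ 10.908327, π⊥ = 1+3·λ' ≈ 0.091673 ∉ [0.7, 1.3) ⇒ out
candidate 9: (m,n)=(3,5) → π∥ = 3+5·λ ≈ 19.513878, π⊥ = 3+5·λ' ≈ 1.486122 ∉ [0.7, 1.3) ⇒ out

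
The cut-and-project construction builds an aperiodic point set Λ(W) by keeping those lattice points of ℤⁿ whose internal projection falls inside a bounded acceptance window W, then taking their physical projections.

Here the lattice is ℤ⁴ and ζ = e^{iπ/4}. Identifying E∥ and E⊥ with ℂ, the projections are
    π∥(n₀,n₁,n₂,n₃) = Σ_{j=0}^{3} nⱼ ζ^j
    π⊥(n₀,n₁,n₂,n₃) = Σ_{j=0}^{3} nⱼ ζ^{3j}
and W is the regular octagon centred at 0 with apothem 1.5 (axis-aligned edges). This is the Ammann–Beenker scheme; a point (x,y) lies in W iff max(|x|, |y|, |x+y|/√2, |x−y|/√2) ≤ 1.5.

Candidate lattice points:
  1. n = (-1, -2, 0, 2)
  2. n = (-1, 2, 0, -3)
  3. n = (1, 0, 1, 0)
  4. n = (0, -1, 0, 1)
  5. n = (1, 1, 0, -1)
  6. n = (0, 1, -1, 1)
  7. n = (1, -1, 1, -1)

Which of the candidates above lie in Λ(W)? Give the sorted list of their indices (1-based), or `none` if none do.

3, 4, 5

π⊥(n) = n₀ + n₁ζ³ + n₂ζ⁶ + n₃ζ⁹ where ζ = e^{iπ/4}.
candidate 1: n = (-1, -2, 0, 2) → π⊥ ≈ (+1.828427, +0.000000); max(|x|,|y|,|x±y|/√2) = 1.828427 > 1.5 ⇒ ∉ W
candidate 2: n = (-1, 2, 0, -3) → π⊥ ≈ (-4.535534, -0.707107); max(|x|,|y|,|x±y|/√2) = 4.535534 > 1.5 ⇒ ∉ W
candidate 3: n = (1, 0, 1, 0) → π⊥ ≈ (+1.000000, -1.000000); max(|x|,|y|,|x±y|/√2) = 1.414214 ≤ 1.5 ⇒ ∈ W
candidate 4: n = (0, -1, 0, 1) → π⊥ ≈ (+1.414214, +0.000000); max(|x|,|y|,|x±y|/√2) = 1.414214 ≤ 1.5 ⇒ ∈ W
candidate 5: n = (1, 1, 0, -1) → π⊥ ≈ (-0.414214, +0.000000); max(|x|,|y|,|x±y|/√2) = 0.414214 ≤ 1.5 ⇒ ∈ W
candidate 6: n = (0, 1, -1, 1) → π⊥ ≈ (+0.000000, +2.414214); max(|x|,|y|,|x±y|/√2) = 2.414214 > 1.5 ⇒ ∉ W
candidate 7: n = (1, -1, 1, -1) → π⊥ ≈ (+1.000000, -2.414214); max(|x|,|y|,|x±y|/√2) = 2.414214 > 1.5 ⇒ ∉ W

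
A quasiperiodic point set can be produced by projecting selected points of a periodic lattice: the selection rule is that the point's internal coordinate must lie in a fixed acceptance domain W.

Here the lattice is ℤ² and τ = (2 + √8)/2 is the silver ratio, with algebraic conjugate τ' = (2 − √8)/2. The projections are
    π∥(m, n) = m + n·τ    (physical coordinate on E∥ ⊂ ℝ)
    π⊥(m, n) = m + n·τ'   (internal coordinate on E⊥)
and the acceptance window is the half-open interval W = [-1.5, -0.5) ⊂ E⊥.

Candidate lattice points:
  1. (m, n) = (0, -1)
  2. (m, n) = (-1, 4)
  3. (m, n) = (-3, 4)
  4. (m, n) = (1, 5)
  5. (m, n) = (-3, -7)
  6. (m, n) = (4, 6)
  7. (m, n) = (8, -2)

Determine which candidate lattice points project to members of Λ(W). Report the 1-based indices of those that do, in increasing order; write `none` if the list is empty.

Compute τ' = (2−√8)/2 = -0.41421, so π⊥(m,n) = m -0.41421·n.
#1 (0,-1): internal coord 0 + (-1)·τ' = +0.41421; +0.41421 ∉ [-1.5, -0.5) → out
#2 (-1,4): internal coord -1 + (4)·τ' = -2.65685; -2.65685 ∉ [-1.5, -0.5) → out
#3 (-3,4): internal coord -3 + (4)·τ' = -4.65685; -4.65685 ∉ [-1.5, -0.5) → out
#4 (1,5): internal coord 1 + (5)·τ' = -1.07107; -1.07107 ∈ [-1.5, -0.5) → IN Λ
#5 (-3,-7): internal coord -3 + (-7)·τ' = -0.10051; -0.10051 ∉ [-1.5, -0.5) → out
#6 (4,6): internal coord 4 + (6)·τ' = +1.51472; +1.51472 ∉ [-1.5, -0.5) → out
#7 (8,-2): internal coord 8 + (-2)·τ' = +8.82843; +8.82843 ∉ [-1.5, -0.5) → out

4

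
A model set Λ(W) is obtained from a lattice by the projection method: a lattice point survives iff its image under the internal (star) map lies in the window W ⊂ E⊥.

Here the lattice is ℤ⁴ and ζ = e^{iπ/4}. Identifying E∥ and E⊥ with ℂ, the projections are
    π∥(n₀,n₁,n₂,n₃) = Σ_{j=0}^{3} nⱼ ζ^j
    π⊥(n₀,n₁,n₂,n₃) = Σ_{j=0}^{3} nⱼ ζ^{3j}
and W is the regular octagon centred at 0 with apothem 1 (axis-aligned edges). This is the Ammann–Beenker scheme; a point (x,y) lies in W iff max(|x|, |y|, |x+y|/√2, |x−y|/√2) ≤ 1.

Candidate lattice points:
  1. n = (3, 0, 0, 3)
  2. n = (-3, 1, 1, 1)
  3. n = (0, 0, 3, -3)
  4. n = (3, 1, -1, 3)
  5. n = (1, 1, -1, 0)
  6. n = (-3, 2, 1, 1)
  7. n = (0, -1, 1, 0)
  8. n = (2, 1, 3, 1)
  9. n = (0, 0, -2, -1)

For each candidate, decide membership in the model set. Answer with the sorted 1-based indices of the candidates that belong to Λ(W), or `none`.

none

With ζ = e^{iπ/4} the internal vectors are ζ^0,ζ^3,ζ^6,ζ^9.
#1 (3, 0, 0, 3): internal (5.12132, 2.12132); octagon support 5.12132 vs apothem 1 → ∉ W
#2 (-3, 1, 1, 1): internal (-3.00000, 0.41421); octagon support 3.00000 vs apothem 1 → ∉ W
#3 (0, 0, 3, -3): internal (-2.12132, -5.12132); octagon support 5.12132 vs apothem 1 → ∉ W
#4 (3, 1, -1, 3): internal (4.41421, 3.82843); octagon support 5.82843 vs apothem 1 → ∉ W
#5 (1, 1, -1, 0): internal (0.29289, 1.70711); octagon support 1.70711 vs apothem 1 → ∉ W
#6 (-3, 2, 1, 1): internal (-3.70711, 1.12132); octagon support 3.70711 vs apothem 1 → ∉ W
#7 (0, -1, 1, 0): internal (0.70711, -1.70711); octagon support 1.70711 vs apothem 1 → ∉ W
#8 (2, 1, 3, 1): internal (2.00000, -1.58579); octagon support 2.53553 vs apothem 1 → ∉ W
#9 (0, 0, -2, -1): internal (-0.70711, 1.29289); octagon support 1.41421 vs apothem 1 → ∉ W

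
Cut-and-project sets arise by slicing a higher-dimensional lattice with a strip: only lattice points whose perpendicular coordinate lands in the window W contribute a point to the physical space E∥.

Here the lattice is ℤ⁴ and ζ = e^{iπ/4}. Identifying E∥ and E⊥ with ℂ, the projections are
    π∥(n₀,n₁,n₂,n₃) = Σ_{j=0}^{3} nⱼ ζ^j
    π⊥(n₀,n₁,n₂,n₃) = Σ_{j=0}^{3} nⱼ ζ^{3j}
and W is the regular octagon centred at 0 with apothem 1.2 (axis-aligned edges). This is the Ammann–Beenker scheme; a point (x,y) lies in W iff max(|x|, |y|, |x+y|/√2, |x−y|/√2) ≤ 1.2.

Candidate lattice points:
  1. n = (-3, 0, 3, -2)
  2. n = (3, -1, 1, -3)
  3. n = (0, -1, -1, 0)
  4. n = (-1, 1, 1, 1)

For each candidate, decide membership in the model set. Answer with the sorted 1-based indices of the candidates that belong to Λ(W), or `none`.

3, 4

With ζ = e^{iπ/4} the internal vectors are ζ^0,ζ^3,ζ^6,ζ^9.
#1 (-3, 0, 3, -2): internal (-4.4142, -4.4142); octagon support 6.2426 vs apothem 1.2 → ∉ W
#2 (3, -1, 1, -3): internal (1.5858, -3.8284); octagon support 3.8284 vs apothem 1.2 → ∉ W
#3 (0, -1, -1, 0): internal (0.7071, 0.2929); octagon support 0.7071 vs apothem 1.2 → ∈ W
#4 (-1, 1, 1, 1): internal (-1.0000, 0.4142); octagon support 1.0000 vs apothem 1.2 → ∈ W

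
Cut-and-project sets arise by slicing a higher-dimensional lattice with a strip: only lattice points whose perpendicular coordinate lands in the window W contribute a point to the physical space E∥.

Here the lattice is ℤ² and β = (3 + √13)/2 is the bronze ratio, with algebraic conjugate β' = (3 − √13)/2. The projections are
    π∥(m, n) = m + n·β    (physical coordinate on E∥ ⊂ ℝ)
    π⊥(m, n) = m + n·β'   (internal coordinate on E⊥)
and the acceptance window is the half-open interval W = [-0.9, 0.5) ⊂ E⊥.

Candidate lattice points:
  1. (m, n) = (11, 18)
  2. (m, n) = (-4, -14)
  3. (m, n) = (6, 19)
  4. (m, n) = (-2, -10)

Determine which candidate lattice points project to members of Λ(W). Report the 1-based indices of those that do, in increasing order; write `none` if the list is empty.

2, 3

Numerically β ≈ 3.30278 and β' = −1/β ≈ -0.30278.
candidate 1: (m,n)=(11,18) → π∥ = 11+18·β ≈ 70.44996, π⊥ = 11+18·β' ≈ 5.55004 ∉ [-0.9, 0.5) ⇒ out
candidate 2: (m,n)=(-4,-14) → π∥ = -4-14·β ≈ -50.23886, π⊥ = -4-14·β' ≈ 0.23886 ∈ [-0.9, 0.5) ⇒ IN Λ
candidate 3: (m,n)=(6,19) → π∥ = 6+19·β ≈ 68.75274, π⊥ = 6+19·β' ≈ 0.24726 ∈ [-0.9, 0.5) ⇒ IN Λ
candidate 4: (m,n)=(-2,-10) → π∥ = -2-10·β ≈ -35.02776, π⊥ = -2-10·β' ≈ 1.02776 ∉ [-0.9, 0.5) ⇒ out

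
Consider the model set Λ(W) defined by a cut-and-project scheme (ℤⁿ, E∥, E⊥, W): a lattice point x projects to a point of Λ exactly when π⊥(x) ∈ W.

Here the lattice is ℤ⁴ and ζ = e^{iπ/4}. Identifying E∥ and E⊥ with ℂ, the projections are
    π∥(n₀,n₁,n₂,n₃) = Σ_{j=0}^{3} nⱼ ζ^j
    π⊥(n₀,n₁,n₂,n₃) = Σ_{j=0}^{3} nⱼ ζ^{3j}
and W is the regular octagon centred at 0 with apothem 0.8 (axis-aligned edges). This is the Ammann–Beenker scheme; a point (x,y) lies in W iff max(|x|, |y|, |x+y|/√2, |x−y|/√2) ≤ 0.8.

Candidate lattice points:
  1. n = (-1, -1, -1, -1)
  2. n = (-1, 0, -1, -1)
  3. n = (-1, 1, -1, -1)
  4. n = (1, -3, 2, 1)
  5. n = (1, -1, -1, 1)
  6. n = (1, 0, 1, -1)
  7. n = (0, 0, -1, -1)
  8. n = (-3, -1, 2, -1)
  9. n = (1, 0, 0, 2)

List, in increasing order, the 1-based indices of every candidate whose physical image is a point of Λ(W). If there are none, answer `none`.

Internal map: ζ^{3j} for j=0..3 gives (1,0), (−√2/2,√2/2), (0,−1), (√2/2,√2/2).
#1 (-1, -1, -1, -1): internal (-1.00000, -0.41421); octagon support 1.00000 vs apothem 0.8 → ∉ W
#2 (-1, 0, -1, -1): internal (-1.70711, 0.29289); octagon support 1.70711 vs apothem 0.8 → ∉ W
#3 (-1, 1, -1, -1): internal (-2.41421, 1.00000); octagon support 2.41421 vs apothem 0.8 → ∉ W
#4 (1, -3, 2, 1): internal (3.82843, -3.41421); octagon support 5.12132 vs apothem 0.8 → ∉ W
#5 (1, -1, -1, 1): internal (2.41421, 1.00000); octagon support 2.41421 vs apothem 0.8 → ∉ W
#6 (1, 0, 1, -1): internal (0.29289, -1.70711); octagon support 1.70711 vs apothem 0.8 → ∉ W
#7 (0, 0, -1, -1): internal (-0.70711, 0.29289); octagon support 0.70711 vs apothem 0.8 → ∈ W
#8 (-3, -1, 2, -1): internal (-3.00000, -3.41421); octagon support 4.53553 vs apothem 0.8 → ∉ W
#9 (1, 0, 0, 2): internal (2.41421, 1.41421); octagon support 2.70711 vs apothem 0.8 → ∉ W

7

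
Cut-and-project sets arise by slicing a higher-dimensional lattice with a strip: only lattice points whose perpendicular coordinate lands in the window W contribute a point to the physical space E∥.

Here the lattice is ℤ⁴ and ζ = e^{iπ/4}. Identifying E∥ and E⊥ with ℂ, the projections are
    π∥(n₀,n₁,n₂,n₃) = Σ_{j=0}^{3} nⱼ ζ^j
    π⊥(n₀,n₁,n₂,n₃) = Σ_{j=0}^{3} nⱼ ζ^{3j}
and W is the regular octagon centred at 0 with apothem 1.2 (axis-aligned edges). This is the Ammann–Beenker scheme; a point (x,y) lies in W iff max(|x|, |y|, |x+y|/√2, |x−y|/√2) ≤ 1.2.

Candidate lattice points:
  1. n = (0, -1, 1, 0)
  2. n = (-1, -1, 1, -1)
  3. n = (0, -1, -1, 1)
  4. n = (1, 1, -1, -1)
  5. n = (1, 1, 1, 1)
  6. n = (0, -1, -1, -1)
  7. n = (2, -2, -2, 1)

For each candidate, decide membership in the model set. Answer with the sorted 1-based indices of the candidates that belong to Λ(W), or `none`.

4, 5, 6

Internal map: ζ^{3j} for j=0..3 gives (1,0), (−√2/2,√2/2), (0,−1), (√2/2,√2/2).
#1 (0, -1, 1, 0): internal (0.707107, -1.707107); octagon support 1.707107 vs apothem 1.2 → ∉ W
#2 (-1, -1, 1, -1): internal (-1.000000, -2.414214); octagon support 2.414214 vs apothem 1.2 → ∉ W
#3 (0, -1, -1, 1): internal (1.414214, 1.000000); octagon support 1.707107 vs apothem 1.2 → ∉ W
#4 (1, 1, -1, -1): internal (-0.414214, 1.000000); octagon support 1.000000 vs apothem 1.2 → ∈ W
#5 (1, 1, 1, 1): internal (1.000000, 0.414214); octagon support 1.000000 vs apothem 1.2 → ∈ W
#6 (0, -1, -1, -1): internal (0.000000, -0.414214); octagon support 0.414214 vs apothem 1.2 → ∈ W
#7 (2, -2, -2, 1): internal (4.121320, 1.292893); octagon support 4.121320 vs apothem 1.2 → ∉ W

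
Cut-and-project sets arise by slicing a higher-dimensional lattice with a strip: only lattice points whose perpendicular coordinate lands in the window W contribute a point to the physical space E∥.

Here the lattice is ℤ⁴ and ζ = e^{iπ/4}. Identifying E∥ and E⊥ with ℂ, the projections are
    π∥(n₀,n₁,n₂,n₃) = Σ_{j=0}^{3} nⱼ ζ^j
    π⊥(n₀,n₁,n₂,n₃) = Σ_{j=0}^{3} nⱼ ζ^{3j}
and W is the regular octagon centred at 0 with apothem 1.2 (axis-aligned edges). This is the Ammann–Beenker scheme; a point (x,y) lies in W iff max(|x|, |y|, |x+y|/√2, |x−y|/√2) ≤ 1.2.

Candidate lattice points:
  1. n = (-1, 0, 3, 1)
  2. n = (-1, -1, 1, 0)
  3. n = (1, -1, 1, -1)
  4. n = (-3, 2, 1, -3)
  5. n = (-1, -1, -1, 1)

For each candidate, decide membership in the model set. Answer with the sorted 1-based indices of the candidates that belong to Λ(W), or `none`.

Internal map: ζ^{3j} for j=0..3 gives (1,0), (−√2/2,√2/2), (0,−1), (√2/2,√2/2).
#1 (-1, 0, 3, 1): internal (-0.29289, -2.29289); octagon support 2.29289 vs apothem 1.2 → ∉ W
#2 (-1, -1, 1, 0): internal (-0.29289, -1.70711); octagon support 1.70711 vs apothem 1.2 → ∉ W
#3 (1, -1, 1, -1): internal (1.00000, -2.41421); octagon support 2.41421 vs apothem 1.2 → ∉ W
#4 (-3, 2, 1, -3): internal (-6.53553, -1.70711); octagon support 6.53553 vs apothem 1.2 → ∉ W
#5 (-1, -1, -1, 1): internal (0.41421, 1.00000); octagon support 1.00000 vs apothem 1.2 → ∈ W

5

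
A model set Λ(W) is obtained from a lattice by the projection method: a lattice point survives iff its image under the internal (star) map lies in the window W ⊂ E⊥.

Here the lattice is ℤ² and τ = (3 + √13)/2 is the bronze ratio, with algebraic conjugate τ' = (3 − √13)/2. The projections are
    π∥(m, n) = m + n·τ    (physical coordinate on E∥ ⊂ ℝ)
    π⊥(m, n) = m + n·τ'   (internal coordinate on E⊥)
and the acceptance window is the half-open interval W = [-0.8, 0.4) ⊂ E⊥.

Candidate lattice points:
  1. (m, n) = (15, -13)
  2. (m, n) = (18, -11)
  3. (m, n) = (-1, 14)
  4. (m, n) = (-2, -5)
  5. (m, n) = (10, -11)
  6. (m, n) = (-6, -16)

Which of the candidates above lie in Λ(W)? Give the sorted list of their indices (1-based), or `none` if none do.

4

Compute τ' = (3−√13)/2 = -0.30278, so π⊥(m,n) = m -0.30278·n.
candidate 1: (m,n)=(15,-13) → π∥ = 15-13·τ ≈ -27.93608, π⊥ = 15-13·τ' ≈ 18.93608 ∉ [-0.8, 0.4) ⇒ out
candidate 2: (m,n)=(18,-11) → π∥ = 18-11·τ ≈ -18.33053, π⊥ = 18-11·τ' ≈ 21.33053 ∉ [-0.8, 0.4) ⇒ out
candidate 3: (m,n)=(-1,14) → π∥ = -1+14·τ ≈ 45.23886, π⊥ = -1+14·τ' ≈ -5.23886 ∉ [-0.8, 0.4) ⇒ out
candidate 4: (m,n)=(-2,-5) → π∥ = -2-5·τ ≈ -18.51388, π⊥ = -2-5·τ' ≈ -0.48612 ∈ [-0.8, 0.4) ⇒ IN Λ
candidate 5: (m,n)=(10,-11) → π∥ = 10-11·τ ≈ -26.33053, π⊥ = 10-11·τ' ≈ 13.33053 ∉ [-0.8, 0.4) ⇒ out
candidate 6: (m,n)=(-6,-16) → π∥ = -6-16·τ ≈ -58.84441, π⊥ = -6-16·τ' ≈ -1.15559 ∉ [-0.8, 0.4) ⇒ out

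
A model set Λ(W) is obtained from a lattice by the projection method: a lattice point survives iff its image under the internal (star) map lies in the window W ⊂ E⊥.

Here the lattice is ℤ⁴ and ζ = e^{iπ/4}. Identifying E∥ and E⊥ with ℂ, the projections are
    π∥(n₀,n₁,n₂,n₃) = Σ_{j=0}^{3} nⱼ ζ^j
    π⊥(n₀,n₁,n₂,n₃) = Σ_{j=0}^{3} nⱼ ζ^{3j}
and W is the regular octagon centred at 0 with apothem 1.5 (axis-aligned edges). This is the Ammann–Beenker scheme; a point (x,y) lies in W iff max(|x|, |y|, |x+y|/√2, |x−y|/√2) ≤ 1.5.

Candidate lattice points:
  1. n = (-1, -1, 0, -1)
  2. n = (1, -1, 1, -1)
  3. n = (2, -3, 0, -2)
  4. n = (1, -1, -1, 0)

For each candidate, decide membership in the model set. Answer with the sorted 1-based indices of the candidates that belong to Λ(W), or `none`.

none

Internal map: ζ^{3j} for j=0..3 gives (1,0), (−√2/2,√2/2), (0,−1), (√2/2,√2/2).
#1 (-1, -1, 0, -1): internal (-1.00000, -1.41421); octagon support 1.70711 vs apothem 1.5 → ∉ W
#2 (1, -1, 1, -1): internal (1.00000, -2.41421); octagon support 2.41421 vs apothem 1.5 → ∉ W
#3 (2, -3, 0, -2): internal (2.70711, -3.53553); octagon support 4.41421 vs apothem 1.5 → ∉ W
#4 (1, -1, -1, 0): internal (1.70711, 0.29289); octagon support 1.70711 vs apothem 1.5 → ∉ W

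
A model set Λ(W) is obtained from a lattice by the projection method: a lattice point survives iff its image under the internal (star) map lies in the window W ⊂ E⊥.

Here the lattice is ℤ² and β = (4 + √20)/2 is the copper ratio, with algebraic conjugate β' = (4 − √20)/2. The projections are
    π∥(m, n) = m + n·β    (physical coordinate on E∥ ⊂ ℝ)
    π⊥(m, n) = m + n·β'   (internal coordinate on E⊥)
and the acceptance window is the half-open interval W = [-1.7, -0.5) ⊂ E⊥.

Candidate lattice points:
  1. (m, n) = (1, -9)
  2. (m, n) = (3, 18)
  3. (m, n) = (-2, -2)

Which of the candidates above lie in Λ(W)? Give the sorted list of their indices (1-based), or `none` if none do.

2, 3

Numerically β ≈ 4.23607 and β' = −1/β ≈ -0.23607.
[1] lift (1,-9): star map gives 3.12461; window check -1.7 ≤ 3.12461 < -0.5 is false → out
[2] lift (3,18): star map gives -1.24922; window check -1.7 ≤ -1.24922 < -0.5 is true → IN Λ
[3] lift (-2,-2): star map gives -1.52786; window check -1.7 ≤ -1.52786 < -0.5 is true → IN Λ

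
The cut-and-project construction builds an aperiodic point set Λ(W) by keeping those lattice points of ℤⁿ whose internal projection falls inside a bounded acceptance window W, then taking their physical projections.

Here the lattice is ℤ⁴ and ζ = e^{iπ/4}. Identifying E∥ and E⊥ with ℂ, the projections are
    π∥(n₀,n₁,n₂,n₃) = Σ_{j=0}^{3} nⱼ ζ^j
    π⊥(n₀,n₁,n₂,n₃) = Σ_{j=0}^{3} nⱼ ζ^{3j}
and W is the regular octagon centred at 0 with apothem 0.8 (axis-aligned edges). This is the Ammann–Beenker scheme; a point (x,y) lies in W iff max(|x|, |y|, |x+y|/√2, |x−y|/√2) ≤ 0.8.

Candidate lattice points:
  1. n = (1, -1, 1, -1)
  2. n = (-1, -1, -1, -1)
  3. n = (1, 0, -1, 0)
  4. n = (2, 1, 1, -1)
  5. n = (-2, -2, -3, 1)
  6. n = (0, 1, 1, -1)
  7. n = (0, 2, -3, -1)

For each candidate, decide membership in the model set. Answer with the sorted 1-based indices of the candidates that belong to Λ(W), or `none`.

none

Internal map: ζ^{3j} for j=0..3 gives (1,0), (−√2/2,√2/2), (0,−1), (√2/2,√2/2).
#1 (1, -1, 1, -1): internal (1.000000, -2.414214); octagon support 2.414214 vs apothem 0.8 → ∉ W
#2 (-1, -1, -1, -1): internal (-1.000000, -0.414214); octagon support 1.000000 vs apothem 0.8 → ∉ W
#3 (1, 0, -1, 0): internal (1.000000, 1.000000); octagon support 1.414214 vs apothem 0.8 → ∉ W
#4 (2, 1, 1, -1): internal (0.585786, -1.000000); octagon support 1.121320 vs apothem 0.8 → ∉ W
#5 (-2, -2, -3, 1): internal (0.121320, 2.292893); octagon support 2.292893 vs apothem 0.8 → ∉ W
#6 (0, 1, 1, -1): internal (-1.414214, -1.000000); octagon support 1.707107 vs apothem 0.8 → ∉ W
#7 (0, 2, -3, -1): internal (-2.121320, 3.707107); octagon support 4.121320 vs apothem 0.8 → ∉ W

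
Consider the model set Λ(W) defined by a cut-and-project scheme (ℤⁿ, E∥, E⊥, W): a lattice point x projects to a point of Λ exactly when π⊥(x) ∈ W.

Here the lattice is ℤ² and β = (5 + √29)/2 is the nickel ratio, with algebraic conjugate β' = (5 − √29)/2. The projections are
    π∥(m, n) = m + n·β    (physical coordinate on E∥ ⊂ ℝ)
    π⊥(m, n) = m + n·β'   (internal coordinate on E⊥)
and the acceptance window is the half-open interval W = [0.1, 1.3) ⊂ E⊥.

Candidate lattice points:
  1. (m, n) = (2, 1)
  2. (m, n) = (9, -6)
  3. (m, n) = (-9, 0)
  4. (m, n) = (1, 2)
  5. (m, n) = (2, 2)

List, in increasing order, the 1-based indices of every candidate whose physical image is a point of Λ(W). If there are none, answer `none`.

4

β' = (5−√29)/2 ≈ -0.192582.
[1] lift (2,1): star map gives 1.807418; window check 0.1 ≤ 1.807418 < 1.3 is false → out
[2] lift (9,-6): star map gives 10.155494; window check 0.1 ≤ 10.155494 < 1.3 is false → out
[3] lift (-9,0): star map gives -9.000000; window check 0.1 ≤ -9.000000 < 1.3 is false → out
[4] lift (1,2): star map gives 0.614835; window check 0.1 ≤ 0.614835 < 1.3 is true → IN Λ
[5] lift (2,2): star map gives 1.614835; window check 0.1 ≤ 1.614835 < 1.3 is false → out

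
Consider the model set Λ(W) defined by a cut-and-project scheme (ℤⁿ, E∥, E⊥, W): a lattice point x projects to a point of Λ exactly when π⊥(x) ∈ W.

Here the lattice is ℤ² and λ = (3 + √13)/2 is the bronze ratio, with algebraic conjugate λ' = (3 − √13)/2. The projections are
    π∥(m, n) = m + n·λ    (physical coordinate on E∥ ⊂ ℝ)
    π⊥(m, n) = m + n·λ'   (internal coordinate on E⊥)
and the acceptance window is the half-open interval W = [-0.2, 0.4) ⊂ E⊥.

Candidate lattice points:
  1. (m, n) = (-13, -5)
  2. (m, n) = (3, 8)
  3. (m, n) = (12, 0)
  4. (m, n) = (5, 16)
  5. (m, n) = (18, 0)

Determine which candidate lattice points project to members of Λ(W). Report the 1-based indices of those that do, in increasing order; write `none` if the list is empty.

4

Compute λ' = (3−√13)/2 = -0.3028, so π⊥(m,n) = m -0.3028·n.
[1] lift (-13,-5): star map gives -11.4861; window check -0.2 ≤ -11.4861 < 0.4 is false → out
[2] lift (3,8): star map gives 0.5778; window check -0.2 ≤ 0.5778 < 0.4 is false → out
[3] lift (12,0): star map gives 12.0000; window check -0.2 ≤ 12.0000 < 0.4 is false → out
[4] lift (5,16): star map gives 0.1556; window check -0.2 ≤ 0.1556 < 0.4 is true → IN Λ
[5] lift (18,0): star map gives 18.0000; window check -0.2 ≤ 18.0000 < 0.4 is false → out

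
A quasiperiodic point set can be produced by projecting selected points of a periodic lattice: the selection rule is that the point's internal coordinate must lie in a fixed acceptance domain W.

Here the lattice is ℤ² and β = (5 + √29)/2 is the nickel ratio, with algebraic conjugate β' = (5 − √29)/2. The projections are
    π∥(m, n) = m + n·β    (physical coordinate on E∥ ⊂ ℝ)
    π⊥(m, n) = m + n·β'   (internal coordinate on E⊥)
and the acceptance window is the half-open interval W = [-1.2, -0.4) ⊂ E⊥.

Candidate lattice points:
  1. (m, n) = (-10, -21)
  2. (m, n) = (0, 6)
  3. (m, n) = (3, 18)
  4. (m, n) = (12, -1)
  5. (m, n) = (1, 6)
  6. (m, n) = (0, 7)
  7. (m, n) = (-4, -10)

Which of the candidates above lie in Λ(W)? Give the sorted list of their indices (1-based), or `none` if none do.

2, 3

Numerically β ≈ 5.192582 and β' = −1/β ≈ -0.192582.
[1] lift (-10,-21): star map gives -5.955770; window check -1.2 ≤ -5.955770 < -0.4 is false → out
[2] lift (0,6): star map gives -1.155494; window check -1.2 ≤ -1.155494 < -0.4 is true → IN Λ
[3] lift (3,18): star map gives -0.466483; window check -1.2 ≤ -0.466483 < -0.4 is true → IN Λ
[4] lift (12,-1): star map gives 12.192582; window check -1.2 ≤ 12.192582 < -0.4 is false → out
[5] lift (1,6): star map gives -0.155494; window check -1.2 ≤ -0.155494 < -0.4 is false → out
[6] lift (0,7): star map gives -1.348077; window check -1.2 ≤ -1.348077 < -0.4 is false → out
[7] lift (-4,-10): star map gives -2.074176; window check -1.2 ≤ -2.074176 < -0.4 is false → out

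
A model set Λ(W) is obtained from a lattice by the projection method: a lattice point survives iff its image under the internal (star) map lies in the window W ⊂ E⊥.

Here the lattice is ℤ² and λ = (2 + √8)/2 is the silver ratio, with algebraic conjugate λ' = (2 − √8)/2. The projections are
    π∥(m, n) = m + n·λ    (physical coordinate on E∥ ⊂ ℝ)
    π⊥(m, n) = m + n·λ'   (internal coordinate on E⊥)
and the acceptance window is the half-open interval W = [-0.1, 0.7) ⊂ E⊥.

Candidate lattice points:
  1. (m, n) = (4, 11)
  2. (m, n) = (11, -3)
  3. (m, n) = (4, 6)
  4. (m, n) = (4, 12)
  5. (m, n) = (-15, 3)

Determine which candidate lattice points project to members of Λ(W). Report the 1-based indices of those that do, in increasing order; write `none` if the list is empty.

Compute λ' = (2−√8)/2 = -0.41421, so π⊥(m,n) = m -0.41421·n.
candidate 1: (m,n)=(4,11) → π∥ = 4+11·λ ≈ 30.55635, π⊥ = 4+11·λ' ≈ -0.55635 ∉ [-0.1, 0.7) ⇒ out
candidate 2: (m,n)=(11,-3) → π∥ = 11-3·λ ≈ 3.75736, π⊥ = 11-3·λ' ≈ 12.24264 ∉ [-0.1, 0.7) ⇒ out
candidate 3: (m,n)=(4,6) → π∥ = 4+6·λ ≈ 18.48528, π⊥ = 4+6·λ' ≈ 1.51472 ∉ [-0.1, 0.7) ⇒ out
candidate 4: (m,n)=(4,12) → π∥ = 4+12·λ ≈ 32.97056, π⊥ = 4+12·λ' ≈ -0.97056 ∉ [-0.1, 0.7) ⇒ out
candidate 5: (m,n)=(-15,3) → π∥ = -15+3·λ ≈ -7.75736, π⊥ = -15+3·λ' ≈ -16.24264 ∉ [-0.1, 0.7) ⇒ out

none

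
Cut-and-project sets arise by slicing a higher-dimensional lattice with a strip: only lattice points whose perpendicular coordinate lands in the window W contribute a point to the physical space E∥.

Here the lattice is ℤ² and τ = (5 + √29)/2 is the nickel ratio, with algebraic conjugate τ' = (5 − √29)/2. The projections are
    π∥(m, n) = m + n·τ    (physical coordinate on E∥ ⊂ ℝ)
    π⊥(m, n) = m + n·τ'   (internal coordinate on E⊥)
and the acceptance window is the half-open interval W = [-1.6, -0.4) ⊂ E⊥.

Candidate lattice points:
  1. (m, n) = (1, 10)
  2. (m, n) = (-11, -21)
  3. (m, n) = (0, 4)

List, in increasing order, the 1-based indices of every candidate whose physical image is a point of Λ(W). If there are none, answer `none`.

1, 3

τ' = (5−√29)/2 ≈ -0.19258.
#1 (1,10): internal coord 1 + (10)·τ' = -0.92582; -0.92582 ∈ [-1.6, -0.4) → IN Λ
#2 (-11,-21): internal coord -11 + (-21)·τ' = -6.95577; -6.95577 ∉ [-1.6, -0.4) → out
#3 (0,4): internal coord 0 + (4)·τ' = -0.77033; -0.77033 ∈ [-1.6, -0.4) → IN Λ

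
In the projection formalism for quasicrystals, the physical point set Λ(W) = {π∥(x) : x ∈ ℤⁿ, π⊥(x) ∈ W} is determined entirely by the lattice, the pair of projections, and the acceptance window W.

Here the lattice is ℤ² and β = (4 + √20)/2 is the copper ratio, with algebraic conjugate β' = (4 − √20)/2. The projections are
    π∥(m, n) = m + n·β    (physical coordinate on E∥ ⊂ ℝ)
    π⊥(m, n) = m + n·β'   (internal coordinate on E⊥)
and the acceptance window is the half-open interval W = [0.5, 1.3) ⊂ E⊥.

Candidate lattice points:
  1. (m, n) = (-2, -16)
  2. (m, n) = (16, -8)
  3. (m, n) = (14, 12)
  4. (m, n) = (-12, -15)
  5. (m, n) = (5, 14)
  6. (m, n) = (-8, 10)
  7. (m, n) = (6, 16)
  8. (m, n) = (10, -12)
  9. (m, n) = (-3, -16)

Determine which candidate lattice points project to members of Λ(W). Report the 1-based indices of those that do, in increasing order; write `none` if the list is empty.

β' = (4−√20)/2 ≈ -0.236068.
candidate 1: (m,n)=(-2,-16) → π∥ = -2-16·β ≈ -69.777088, π⊥ = -2-16·β' ≈ 1.777088 ∉ [0.5, 1.3) ⇒ out
candidate 2: (m,n)=(16,-8) → π∥ = 16-8·β ≈ -17.888544, π⊥ = 16-8·β' ≈ 17.888544 ∉ [0.5, 1.3) ⇒ out
candidate 3: (m,n)=(14,12) → π∥ = 14+12·β ≈ 64.832816, π⊥ = 14+12·β' ≈ 11.167184 ∉ [0.5, 1.3) ⇒ out
candidate 4: (m,n)=(-12,-15) → π∥ = -12-15·β ≈ -75.541020, π⊥ = -12-15·β' ≈ -8.458980 ∉ [0.5, 1.3) ⇒ out
candidate 5: (m,n)=(5,14) → π∥ = 5+14·β ≈ 64.304952, π⊥ = 5+14·β' ≈ 1.695048 ∉ [0.5, 1.3) ⇒ out
candidate 6: (m,n)=(-8,10) → π∥ = -8+10·β ≈ 34.360680, π⊥ = -8+10·β' ≈ -10.360680 ∉ [0.5, 1.3) ⇒ out
candidate 7: (m,n)=(6,16) → π∥ = 6+16·β ≈ 73.777088, π⊥ = 6+16·β' ≈ 2.222912 ∉ [0.5, 1.3) ⇒ out
candidate 8: (m,n)=(10,-12) → π∥ = 10-12·β ≈ -40.832816, π⊥ = 10-12·β' ≈ 12.832816 ∉ [0.5, 1.3) ⇒ out
candidate 9: (m,n)=(-3,-16) → π∥ = -3-16·β ≈ -70.777088, π⊥ = -3-16·β' ≈ 0.777088 ∈ [0.5, 1.3) ⇒ IN Λ

9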